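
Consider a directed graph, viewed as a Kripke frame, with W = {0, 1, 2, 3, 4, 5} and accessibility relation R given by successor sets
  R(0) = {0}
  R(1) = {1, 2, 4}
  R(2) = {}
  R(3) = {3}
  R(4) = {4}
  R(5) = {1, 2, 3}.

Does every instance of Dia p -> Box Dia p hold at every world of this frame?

No

By correspondence theory, 5 is valid on a frame iff R is Euclidean.
Euclidean: no — 1 R 2 and 1 R 4, but not 2 R 4.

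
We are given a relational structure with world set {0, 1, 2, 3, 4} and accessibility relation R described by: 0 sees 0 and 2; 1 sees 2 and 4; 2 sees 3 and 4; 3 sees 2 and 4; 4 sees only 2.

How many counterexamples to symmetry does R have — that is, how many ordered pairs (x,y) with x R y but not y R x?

4

Enumerating: (0,2), (1,2), (1,4), (3,4).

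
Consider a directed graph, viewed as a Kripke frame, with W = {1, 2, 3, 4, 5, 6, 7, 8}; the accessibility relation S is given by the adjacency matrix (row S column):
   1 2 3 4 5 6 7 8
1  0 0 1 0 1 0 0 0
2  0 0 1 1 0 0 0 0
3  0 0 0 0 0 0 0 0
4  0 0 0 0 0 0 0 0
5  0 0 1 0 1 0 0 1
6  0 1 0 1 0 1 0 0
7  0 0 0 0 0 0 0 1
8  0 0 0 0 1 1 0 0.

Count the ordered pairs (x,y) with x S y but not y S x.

9

Enumerating: (1,3), (1,5), (2,3), (2,4), (5,3), (6,2), (6,4), (7,8), (8,6).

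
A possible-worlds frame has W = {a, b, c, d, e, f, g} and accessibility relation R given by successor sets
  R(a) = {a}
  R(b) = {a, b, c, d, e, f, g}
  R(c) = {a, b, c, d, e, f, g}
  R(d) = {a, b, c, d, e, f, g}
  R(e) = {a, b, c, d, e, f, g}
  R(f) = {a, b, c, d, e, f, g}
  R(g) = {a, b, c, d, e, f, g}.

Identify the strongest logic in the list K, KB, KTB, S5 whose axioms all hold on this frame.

K

Symmetric (axiom B): no — b R a but not a R b.
Reflexive (axiom T): yes — every world is R-related to itself.
Euclidean (axiom 5): no — b R a and b R c, but not a R c.
So F validates K; KB would additionally require R to be symmetric. The strongest is K.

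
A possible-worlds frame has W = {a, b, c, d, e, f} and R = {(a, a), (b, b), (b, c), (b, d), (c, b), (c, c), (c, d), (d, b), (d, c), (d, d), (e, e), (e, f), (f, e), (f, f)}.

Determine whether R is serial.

Yes

Serial: yes — every world has a successor (e.g. a R a).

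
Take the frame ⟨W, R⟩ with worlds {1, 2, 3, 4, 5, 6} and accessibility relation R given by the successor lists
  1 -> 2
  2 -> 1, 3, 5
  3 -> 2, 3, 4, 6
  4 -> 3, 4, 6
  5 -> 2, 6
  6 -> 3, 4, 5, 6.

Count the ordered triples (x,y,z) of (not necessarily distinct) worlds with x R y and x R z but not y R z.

Enumerating: (1,2,2), (2,1,1), (2,1,3), (2,1,5), (2,3,1), (2,3,5), (2,5,1), (2,5,3), (2,5,5), (3,2,2), (3,2,4), (3,2,6), … and 10 more.
Total: 22.

22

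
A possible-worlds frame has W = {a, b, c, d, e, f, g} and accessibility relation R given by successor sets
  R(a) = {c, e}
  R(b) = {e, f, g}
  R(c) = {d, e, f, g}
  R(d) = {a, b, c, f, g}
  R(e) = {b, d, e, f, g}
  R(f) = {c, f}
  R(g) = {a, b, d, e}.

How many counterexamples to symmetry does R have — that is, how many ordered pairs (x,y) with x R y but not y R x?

Enumerating: (a,c), (a,e), (b,f), (c,e), (c,g), (d,a), (d,b), (d,f), (e,d), (e,f), (g,a).

11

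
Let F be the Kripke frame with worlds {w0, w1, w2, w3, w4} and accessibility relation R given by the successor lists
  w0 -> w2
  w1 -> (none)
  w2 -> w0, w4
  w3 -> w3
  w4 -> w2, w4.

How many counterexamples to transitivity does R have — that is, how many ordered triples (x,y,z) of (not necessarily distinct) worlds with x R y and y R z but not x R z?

Enumerating: (w0,w2,w0), (w0,w2,w4), (w2,w0,w2), (w2,w4,w2), (w4,w2,w0).

5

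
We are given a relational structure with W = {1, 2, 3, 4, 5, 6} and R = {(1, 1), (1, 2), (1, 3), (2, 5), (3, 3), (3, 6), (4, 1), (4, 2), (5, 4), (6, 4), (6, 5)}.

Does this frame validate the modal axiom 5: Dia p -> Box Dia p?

No

Axiom 5 corresponds to the accessibility relation being Euclidean.
Euclidean: no — 1 R 2 and 1 R 3, but not 2 R 3.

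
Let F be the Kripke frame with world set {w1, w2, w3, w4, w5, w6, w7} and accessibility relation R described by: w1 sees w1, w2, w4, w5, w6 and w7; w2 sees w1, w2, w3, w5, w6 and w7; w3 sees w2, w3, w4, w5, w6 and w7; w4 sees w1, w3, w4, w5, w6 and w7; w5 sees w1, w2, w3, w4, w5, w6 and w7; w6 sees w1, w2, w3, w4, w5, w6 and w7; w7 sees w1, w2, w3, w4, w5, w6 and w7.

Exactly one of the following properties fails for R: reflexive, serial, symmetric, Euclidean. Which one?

Reflexive: yes — every world is R-related to itself.
Serial: yes — every world has a successor (e.g. w1 R w1).
Symmetric: yes — every pair in R has its reverse in R.
Euclidean: no — w1 R w2 and w1 R w4, but not w2 R w4.
Only Euclidean fails.

Euclidean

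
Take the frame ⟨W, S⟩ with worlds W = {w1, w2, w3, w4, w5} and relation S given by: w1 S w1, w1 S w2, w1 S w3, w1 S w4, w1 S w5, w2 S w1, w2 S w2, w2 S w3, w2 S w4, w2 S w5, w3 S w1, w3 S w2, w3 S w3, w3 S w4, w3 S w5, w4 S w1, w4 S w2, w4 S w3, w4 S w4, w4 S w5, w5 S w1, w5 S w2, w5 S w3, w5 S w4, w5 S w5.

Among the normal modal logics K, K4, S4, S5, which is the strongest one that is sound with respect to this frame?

Transitive (axiom 4): yes — every two-step S-path is closed by a direct edge.
Reflexive (axiom T): yes — every world is S-related to itself.
Euclidean (axiom 5): yes — any two successors of a common world are S-related.
So F validates K, K4, S4, S5. The strongest is S5.

S5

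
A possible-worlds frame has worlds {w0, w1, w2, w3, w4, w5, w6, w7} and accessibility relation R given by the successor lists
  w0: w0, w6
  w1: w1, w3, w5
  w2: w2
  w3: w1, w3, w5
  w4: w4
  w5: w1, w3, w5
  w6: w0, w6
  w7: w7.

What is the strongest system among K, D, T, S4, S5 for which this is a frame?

S5

Serial (axiom D): yes — every world has a successor (e.g. w0 R w0).
Reflexive (axiom T): yes — every world is R-related to itself.
Transitive (axiom 4): yes — every two-step R-path is closed by a direct edge.
Euclidean (axiom 5): yes — any two successors of a common world are R-related.
So F validates K, D, T, S4, S5. The strongest is S5.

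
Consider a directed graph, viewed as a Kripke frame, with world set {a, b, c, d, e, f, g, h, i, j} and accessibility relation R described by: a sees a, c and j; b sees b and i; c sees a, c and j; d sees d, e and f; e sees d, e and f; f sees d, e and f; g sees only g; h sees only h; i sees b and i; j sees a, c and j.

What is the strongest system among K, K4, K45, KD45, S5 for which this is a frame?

Transitive (axiom 4): yes — every two-step R-path is closed by a direct edge.
Euclidean (axiom 5): yes — any two successors of a common world are R-related.
Serial (axiom D): yes — every world has a successor (e.g. a R a).
Reflexive (axiom T): yes — every world is R-related to itself.
So F validates K, K4, K45, KD45, S5. The strongest is S5.

S5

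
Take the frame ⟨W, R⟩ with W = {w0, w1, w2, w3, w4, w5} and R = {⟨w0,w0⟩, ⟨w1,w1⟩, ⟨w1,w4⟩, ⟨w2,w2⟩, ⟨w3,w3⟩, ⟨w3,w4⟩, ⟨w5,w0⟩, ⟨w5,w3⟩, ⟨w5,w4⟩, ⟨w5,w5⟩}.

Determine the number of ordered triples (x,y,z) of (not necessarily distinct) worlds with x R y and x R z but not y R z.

13

Enumerating: (w1,w4,w1), (w1,w4,w4), (w3,w4,w3), (w3,w4,w4), (w5,w0,w3), (w5,w0,w4), (w5,w0,w5), (w5,w3,w0), (w5,w3,w5), (w5,w4,w0), (w5,w4,w3), (w5,w4,w4), (w5,w4,w5).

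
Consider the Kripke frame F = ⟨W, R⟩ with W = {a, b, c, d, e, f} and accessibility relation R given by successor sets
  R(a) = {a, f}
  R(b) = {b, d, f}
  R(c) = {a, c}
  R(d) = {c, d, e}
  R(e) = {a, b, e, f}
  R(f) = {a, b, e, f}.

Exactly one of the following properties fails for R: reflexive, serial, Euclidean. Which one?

Euclidean

Reflexive: yes — every world is R-related to itself.
Serial: yes — every world has a successor (e.g. a R a).
Euclidean: no — b R d and b R f, but not d R f.
Only Euclidean fails.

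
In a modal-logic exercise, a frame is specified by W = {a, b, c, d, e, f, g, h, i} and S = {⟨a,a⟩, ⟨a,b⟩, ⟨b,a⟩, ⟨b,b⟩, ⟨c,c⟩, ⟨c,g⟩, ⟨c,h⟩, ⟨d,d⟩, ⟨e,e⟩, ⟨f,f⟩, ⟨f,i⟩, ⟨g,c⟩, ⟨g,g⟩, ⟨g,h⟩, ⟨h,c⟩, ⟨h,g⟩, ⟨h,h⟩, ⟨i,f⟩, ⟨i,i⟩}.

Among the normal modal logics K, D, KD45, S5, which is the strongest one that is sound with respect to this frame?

Serial (axiom D): yes — every world has a successor (e.g. a S a).
Euclidean (axiom 5): yes — any two successors of a common world are S-related.
Transitive (axiom 4): yes — every two-step S-path is closed by a direct edge.
Reflexive (axiom T): yes — every world is S-related to itself.
So F validates K, D, KD45, S5. The strongest is S5.

S5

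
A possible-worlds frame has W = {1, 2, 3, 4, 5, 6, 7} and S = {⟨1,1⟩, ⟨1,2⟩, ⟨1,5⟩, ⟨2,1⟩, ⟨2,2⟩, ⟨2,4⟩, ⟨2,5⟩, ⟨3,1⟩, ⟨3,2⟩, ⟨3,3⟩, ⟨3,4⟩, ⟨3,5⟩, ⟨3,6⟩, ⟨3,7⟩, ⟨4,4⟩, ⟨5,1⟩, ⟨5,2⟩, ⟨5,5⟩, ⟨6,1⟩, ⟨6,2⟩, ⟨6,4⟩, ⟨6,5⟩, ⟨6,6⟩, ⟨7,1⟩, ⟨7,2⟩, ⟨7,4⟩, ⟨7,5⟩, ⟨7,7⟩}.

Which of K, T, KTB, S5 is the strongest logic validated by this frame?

Reflexive (axiom T): yes — every world is S-related to itself.
Symmetric (axiom B): no — 2 S 4 but not 4 S 2.
Euclidean (axiom 5): no — 2 S 1 and 2 S 4, but not 1 S 4.
So F validates K, T; KTB would additionally require S to be symmetric. The strongest is T.

T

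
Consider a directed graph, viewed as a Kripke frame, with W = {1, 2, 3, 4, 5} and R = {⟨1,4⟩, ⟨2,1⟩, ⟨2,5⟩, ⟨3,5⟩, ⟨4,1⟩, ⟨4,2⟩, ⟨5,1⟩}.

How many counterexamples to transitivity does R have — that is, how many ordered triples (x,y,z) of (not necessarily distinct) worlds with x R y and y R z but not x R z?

Enumerating: (1,4,1), (1,4,2), (2,1,4), (3,5,1), (4,1,4), (4,2,5), (5,1,4).

7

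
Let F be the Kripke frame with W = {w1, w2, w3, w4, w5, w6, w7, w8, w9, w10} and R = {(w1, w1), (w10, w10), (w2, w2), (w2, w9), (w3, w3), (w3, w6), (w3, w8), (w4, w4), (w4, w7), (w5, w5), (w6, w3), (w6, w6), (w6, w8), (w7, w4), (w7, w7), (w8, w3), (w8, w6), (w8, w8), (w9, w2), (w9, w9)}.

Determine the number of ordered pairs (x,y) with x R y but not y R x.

R is symmetric; there are no such tuples.

0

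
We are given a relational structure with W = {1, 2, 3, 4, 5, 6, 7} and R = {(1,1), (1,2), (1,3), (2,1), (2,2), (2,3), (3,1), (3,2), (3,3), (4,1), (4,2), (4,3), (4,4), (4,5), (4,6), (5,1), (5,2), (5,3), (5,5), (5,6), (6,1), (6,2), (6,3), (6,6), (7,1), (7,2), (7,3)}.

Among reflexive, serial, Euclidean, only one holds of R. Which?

serial

Reflexive: no — 7 is not related to itself.
Serial: yes — every world has a successor (e.g. 1 R 1).
Euclidean: no — 4 R 1 and 4 R 5, but not 1 R 5.
Only serial holds.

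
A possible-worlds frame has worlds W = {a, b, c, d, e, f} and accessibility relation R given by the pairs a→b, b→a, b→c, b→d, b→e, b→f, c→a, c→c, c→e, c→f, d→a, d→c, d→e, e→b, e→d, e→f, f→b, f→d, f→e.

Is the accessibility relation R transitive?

Transitive: no — a R b and b R c, but not a R c.

No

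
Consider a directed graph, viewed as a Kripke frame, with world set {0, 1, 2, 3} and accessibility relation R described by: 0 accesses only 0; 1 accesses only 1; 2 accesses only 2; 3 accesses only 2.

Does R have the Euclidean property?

Euclidean: yes — any two successors of a common world are R-related.

Yes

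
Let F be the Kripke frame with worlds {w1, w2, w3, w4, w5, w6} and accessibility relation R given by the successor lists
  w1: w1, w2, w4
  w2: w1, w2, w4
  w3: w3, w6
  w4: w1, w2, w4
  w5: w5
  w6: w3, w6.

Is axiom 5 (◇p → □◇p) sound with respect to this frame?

Yes

By correspondence theory, 5 is valid on a frame iff R is Euclidean.
Euclidean: yes — any two successors of a common world are R-related.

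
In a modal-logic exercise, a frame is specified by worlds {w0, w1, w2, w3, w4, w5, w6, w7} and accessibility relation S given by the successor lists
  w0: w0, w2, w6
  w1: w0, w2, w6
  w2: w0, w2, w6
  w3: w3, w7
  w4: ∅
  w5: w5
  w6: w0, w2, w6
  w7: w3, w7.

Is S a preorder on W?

Reflexive: no — w1 is not related to itself.
Transitive: yes — every two-step S-path is closed by a direct edge.
So S is not a preorder.

No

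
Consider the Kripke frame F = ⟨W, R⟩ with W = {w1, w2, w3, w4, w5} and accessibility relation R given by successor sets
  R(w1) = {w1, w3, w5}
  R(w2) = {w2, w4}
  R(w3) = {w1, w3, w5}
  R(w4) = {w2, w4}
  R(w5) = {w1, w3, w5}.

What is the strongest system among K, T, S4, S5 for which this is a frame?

Reflexive (axiom T): yes — every world is R-related to itself.
Transitive (axiom 4): yes — every two-step R-path is closed by a direct edge.
Euclidean (axiom 5): yes — any two successors of a common world are R-related.
So F validates K, T, S4, S5. The strongest is S5.

S5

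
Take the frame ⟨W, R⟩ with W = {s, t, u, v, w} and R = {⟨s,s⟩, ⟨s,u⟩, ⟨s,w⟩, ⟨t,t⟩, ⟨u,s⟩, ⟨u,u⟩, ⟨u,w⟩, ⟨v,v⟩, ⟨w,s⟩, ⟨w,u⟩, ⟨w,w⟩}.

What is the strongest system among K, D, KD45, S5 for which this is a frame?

S5

Serial (axiom D): yes — every world has a successor (e.g. s R s).
Euclidean (axiom 5): yes — any two successors of a common world are R-related.
Transitive (axiom 4): yes — every two-step R-path is closed by a direct edge.
Reflexive (axiom T): yes — every world is R-related to itself.
So F validates K, D, KD45, S5. The strongest is S5.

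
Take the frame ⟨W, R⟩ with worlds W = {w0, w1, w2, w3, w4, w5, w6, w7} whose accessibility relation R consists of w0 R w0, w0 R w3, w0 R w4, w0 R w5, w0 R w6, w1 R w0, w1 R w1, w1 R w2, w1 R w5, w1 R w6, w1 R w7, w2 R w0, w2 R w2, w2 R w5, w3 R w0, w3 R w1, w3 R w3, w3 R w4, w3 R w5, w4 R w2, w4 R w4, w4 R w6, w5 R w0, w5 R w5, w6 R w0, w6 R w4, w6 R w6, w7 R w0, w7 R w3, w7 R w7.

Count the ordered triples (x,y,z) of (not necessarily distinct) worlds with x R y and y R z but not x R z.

30

Enumerating: (w0,w3,w1), (w0,w4,w2), (w1,w0,w3), (w1,w0,w4), (w1,w6,w4), (w1,w7,w3), (w2,w0,w3), (w2,w0,w4), (w2,w0,w6), (w3,w0,w6), (w3,w1,w2), (w3,w1,w6), … and 18 more.
Total: 30.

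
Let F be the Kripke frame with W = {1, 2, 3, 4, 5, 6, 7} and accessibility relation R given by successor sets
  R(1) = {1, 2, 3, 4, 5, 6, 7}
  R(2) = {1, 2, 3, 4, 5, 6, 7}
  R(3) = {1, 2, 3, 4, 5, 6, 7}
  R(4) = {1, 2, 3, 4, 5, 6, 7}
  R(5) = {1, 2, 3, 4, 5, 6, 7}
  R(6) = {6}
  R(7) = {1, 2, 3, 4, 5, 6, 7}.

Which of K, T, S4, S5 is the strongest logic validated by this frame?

S4

Reflexive (axiom T): yes — every world is R-related to itself.
Transitive (axiom 4): yes — every two-step R-path is closed by a direct edge.
Euclidean (axiom 5): no — 1 R 6 and 1 R 2, but not 6 R 2.
So F validates K, T, S4; S5 would additionally require R to be Euclidean. The strongest is S4.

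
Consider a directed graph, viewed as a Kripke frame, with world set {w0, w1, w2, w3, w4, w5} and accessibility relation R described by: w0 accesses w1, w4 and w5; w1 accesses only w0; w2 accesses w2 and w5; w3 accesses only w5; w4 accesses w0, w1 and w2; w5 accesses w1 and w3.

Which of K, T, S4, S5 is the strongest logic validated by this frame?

K

Reflexive (axiom T): no — w0 is not related to itself.
Transitive (axiom 4): no — w0 R w4 and w4 R w2, but not w0 R w2.
Euclidean (axiom 5): no — w0 R w1 and w0 R w4, but not w1 R w4.
So F validates K; T would additionally require R to be reflexive. The strongest is K.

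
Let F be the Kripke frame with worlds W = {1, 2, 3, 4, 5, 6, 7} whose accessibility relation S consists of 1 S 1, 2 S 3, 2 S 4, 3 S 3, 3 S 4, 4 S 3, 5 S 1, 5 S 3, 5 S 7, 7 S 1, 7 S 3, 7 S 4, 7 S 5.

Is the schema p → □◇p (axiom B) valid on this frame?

The schema B characterises exactly the symmetric frames.
Symmetric: no — 2 S 3 but not 3 S 2.

No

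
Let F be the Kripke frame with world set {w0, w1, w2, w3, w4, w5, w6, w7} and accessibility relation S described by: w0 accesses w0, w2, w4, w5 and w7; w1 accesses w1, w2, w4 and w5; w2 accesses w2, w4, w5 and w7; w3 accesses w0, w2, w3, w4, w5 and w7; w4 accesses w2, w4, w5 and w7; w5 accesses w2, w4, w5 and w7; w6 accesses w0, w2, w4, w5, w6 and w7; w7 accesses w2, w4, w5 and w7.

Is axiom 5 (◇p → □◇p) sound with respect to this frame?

Axiom 5 corresponds to the accessibility relation being Euclidean.
Euclidean: no — w3 S w2 and w3 S w0, but not w2 S w0.

No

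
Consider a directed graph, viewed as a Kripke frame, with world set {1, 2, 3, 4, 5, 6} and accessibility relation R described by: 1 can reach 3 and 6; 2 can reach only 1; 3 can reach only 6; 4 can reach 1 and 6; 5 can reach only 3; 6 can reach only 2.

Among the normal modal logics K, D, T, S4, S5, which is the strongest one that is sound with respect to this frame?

D

Serial (axiom D): yes — every world has a successor (e.g. 1 R 3).
Reflexive (axiom T): no — 1 is not related to itself.
Transitive (axiom 4): no — 1 R 6 and 6 R 2, but not 1 R 2.
Euclidean (axiom 5): no — 1 R 6 and 1 R 3, but not 6 R 3.
So F validates K, D; T would additionally require R to be reflexive. The strongest is D.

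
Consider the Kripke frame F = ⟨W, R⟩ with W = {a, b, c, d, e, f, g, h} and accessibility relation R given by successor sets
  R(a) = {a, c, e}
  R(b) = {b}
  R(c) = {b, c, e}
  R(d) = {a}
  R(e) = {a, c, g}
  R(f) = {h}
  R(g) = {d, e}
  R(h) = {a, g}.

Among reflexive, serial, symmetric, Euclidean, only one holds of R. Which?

Reflexive: no — d is not related to itself.
Serial: yes — every world has a successor (e.g. a R a).
Symmetric: no — a R c but not c R a.
Euclidean: no — c R b and c R e, but not b R e.
Only serial holds.

serial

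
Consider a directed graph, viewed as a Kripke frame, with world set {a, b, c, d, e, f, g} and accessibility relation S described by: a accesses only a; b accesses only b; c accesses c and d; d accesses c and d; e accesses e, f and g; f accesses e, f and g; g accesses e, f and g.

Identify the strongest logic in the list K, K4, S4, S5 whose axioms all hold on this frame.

Transitive (axiom 4): yes — every two-step S-path is closed by a direct edge.
Reflexive (axiom T): yes — every world is S-related to itself.
Euclidean (axiom 5): yes — any two successors of a common world are S-related.
So F validates K, K4, S4, S5. The strongest is S5.

S5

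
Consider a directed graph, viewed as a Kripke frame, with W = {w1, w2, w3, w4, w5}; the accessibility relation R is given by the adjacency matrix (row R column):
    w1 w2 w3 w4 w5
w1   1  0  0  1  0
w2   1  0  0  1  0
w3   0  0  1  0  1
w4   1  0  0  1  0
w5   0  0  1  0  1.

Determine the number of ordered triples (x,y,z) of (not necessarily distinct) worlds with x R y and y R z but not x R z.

0

R is transitive; there are no such tuples.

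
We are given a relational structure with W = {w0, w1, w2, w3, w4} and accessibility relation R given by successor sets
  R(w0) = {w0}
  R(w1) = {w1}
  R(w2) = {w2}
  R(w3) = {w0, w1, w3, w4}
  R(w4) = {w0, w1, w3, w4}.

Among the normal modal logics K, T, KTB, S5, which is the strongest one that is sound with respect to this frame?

Reflexive (axiom T): yes — every world is R-related to itself.
Symmetric (axiom B): no — w3 R w0 but not w0 R w3.
Euclidean (axiom 5): no — w3 R w0 and w3 R w1, but not w0 R w1.
So F validates K, T; KTB would additionally require R to be symmetric. The strongest is T.

T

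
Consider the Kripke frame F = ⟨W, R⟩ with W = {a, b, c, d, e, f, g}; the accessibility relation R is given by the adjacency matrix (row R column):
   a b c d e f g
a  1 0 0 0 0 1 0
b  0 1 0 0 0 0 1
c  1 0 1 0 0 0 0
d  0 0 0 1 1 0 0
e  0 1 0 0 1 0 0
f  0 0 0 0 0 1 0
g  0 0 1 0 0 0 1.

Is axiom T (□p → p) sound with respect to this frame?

By correspondence theory, T is valid on a frame iff R is reflexive.
Reflexive: yes — every world is R-related to itself.

Yes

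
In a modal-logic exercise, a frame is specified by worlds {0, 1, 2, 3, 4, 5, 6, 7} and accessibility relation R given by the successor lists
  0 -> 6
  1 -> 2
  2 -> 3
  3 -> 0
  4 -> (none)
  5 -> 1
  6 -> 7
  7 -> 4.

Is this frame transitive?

Transitive: no — 0 R 6 and 6 R 7, but not 0 R 7.

No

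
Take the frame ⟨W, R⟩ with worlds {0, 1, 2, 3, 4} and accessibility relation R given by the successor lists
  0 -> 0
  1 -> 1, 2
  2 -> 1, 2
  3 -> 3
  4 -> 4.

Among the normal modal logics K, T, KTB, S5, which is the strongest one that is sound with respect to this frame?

S5

Reflexive (axiom T): yes — every world is R-related to itself.
Symmetric (axiom B): yes — every pair in R has its reverse in R.
Euclidean (axiom 5): yes — any two successors of a common world are R-related.
So F validates K, T, KTB, S5. The strongest is S5.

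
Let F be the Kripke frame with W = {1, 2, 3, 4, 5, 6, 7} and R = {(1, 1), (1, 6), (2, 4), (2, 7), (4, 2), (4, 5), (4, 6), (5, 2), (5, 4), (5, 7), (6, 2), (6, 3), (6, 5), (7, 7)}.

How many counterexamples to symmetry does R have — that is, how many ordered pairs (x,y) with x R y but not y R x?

Enumerating: (1,6), (2,7), (4,6), (5,2), (5,7), (6,2), (6,3), (6,5).

8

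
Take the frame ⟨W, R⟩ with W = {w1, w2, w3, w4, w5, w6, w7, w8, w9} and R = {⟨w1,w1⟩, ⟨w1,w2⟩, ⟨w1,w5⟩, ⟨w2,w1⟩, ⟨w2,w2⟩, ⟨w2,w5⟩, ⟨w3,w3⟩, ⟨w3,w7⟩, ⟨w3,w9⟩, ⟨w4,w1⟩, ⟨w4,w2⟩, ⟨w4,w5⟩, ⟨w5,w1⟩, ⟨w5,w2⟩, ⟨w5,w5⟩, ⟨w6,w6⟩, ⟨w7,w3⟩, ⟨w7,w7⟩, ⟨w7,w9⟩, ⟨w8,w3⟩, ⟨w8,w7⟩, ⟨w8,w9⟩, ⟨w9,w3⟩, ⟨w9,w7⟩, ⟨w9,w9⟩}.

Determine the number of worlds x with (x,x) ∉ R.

Enumerating: w4, w8.

2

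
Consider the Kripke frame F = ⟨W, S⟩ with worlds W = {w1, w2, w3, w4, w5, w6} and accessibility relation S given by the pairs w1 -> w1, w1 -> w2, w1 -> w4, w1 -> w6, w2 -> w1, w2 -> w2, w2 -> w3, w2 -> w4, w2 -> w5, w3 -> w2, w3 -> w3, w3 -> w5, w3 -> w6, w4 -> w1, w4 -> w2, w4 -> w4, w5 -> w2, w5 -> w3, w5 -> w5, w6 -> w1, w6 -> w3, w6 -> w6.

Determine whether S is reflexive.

Reflexive: yes — every world is S-related to itself.

Yes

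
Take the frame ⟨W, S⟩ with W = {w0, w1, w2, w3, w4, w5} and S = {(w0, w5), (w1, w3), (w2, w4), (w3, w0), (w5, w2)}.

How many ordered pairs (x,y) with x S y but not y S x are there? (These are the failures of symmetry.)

Enumerating: (w0,w5), (w1,w3), (w2,w4), (w3,w0), (w5,w2).

5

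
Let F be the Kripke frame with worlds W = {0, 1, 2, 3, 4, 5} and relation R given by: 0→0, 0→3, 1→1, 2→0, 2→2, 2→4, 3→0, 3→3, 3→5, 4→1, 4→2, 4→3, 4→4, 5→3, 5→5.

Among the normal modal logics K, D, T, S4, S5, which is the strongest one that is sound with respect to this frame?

Serial (axiom D): yes — every world has a successor (e.g. 0 R 0).
Reflexive (axiom T): yes — every world is R-related to itself.
Transitive (axiom 4): no — 0 R 3 and 3 R 5, but not 0 R 5.
Euclidean (axiom 5): no — 2 R 0 and 2 R 4, but not 0 R 4.
So F validates K, D, T; S4 would additionally require R to be transitive. The strongest is T.

T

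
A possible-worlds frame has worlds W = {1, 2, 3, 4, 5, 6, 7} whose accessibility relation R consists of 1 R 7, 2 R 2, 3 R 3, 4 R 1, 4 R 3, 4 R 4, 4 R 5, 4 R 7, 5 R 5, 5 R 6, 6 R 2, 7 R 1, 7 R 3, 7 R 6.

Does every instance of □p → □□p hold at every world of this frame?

Axiom 4 corresponds to the accessibility relation being transitive.
Transitive: no — 1 R 7 and 7 R 3, but not 1 R 3.

No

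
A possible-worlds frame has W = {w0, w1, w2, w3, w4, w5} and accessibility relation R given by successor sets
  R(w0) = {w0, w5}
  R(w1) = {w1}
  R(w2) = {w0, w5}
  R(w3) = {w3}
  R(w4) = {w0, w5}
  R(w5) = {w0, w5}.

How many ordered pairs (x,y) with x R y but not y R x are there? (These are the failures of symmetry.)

Enumerating: (w2,w0), (w2,w5), (w4,w0), (w4,w5).

4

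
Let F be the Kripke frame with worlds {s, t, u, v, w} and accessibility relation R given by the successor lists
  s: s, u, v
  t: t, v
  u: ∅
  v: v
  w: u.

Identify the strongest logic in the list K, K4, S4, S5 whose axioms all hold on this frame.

K4

Transitive (axiom 4): yes — every two-step R-path is closed by a direct edge.
Reflexive (axiom T): no — u is not related to itself.
Euclidean (axiom 5): no — s R u and s R v, but not u R v.
So F validates K, K4; S4 would additionally require R to be reflexive. The strongest is K4.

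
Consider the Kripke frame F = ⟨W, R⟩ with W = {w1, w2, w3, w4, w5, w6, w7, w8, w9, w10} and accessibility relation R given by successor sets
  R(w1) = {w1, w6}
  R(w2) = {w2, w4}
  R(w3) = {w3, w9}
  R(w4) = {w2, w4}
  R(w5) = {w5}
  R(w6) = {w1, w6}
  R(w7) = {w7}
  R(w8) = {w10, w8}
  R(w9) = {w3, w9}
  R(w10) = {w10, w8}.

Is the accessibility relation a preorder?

Reflexive: yes — every world is R-related to itself.
Transitive: yes — every two-step R-path is closed by a direct edge.
So R is a preorder.

Yes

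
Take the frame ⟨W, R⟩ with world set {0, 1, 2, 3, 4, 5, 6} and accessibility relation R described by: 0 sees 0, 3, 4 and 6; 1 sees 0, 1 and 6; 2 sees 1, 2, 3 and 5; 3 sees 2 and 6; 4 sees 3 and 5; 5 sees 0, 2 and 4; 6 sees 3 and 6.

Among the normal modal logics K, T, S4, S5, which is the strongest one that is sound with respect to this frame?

K

Reflexive (axiom T): no — 3 is not related to itself.
Transitive (axiom 4): no — 0 R 3 and 3 R 2, but not 0 R 2.
Euclidean (axiom 5): no — 0 R 3 and 0 R 4, but not 3 R 4.
So F validates K; T would additionally require R to be reflexive. The strongest is K.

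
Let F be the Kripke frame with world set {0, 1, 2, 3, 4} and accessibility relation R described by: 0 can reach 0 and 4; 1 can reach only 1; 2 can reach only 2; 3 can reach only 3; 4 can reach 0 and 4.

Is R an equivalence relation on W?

Reflexive: yes — every world is R-related to itself.
Symmetric: yes — every pair in R has its reverse in R.
Transitive: yes — every two-step R-path is closed by a direct edge.
So R is an equivalence relation.

Yes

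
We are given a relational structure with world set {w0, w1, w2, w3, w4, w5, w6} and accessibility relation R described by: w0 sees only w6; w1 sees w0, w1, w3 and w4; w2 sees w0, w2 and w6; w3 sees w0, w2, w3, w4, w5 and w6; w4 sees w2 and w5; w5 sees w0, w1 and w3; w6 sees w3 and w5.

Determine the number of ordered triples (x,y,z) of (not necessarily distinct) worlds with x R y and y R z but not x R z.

Enumerating: (w0,w6,w3), (w0,w6,w5), (w1,w0,w6), (w1,w3,w2), (w1,w3,w5), (w1,w3,w6), (w1,w4,w2), (w1,w4,w5), (w2,w6,w3), (w2,w6,w5), (w3,w5,w1), (w4,w2,w0), … and 16 more.
Total: 28.

28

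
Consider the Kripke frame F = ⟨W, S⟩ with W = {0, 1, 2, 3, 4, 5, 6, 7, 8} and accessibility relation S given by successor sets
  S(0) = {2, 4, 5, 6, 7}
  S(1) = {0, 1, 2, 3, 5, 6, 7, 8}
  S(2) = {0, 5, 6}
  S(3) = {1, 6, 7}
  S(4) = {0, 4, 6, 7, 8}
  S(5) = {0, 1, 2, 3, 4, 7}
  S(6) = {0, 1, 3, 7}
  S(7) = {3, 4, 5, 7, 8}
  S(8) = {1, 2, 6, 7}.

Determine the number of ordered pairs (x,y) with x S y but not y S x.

12

Enumerating: (0,7), (1,0), (1,2), (1,7), (2,6), (4,6), (4,8), (5,3), (5,4), (6,7), (8,2), (8,6).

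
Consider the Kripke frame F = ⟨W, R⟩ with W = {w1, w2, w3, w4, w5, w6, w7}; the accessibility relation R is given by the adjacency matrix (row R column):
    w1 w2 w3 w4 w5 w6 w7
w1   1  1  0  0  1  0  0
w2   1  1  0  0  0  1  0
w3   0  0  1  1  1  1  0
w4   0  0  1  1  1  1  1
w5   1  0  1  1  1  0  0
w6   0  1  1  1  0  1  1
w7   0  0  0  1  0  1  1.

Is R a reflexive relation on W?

Yes

Reflexive: yes — every world is R-related to itself.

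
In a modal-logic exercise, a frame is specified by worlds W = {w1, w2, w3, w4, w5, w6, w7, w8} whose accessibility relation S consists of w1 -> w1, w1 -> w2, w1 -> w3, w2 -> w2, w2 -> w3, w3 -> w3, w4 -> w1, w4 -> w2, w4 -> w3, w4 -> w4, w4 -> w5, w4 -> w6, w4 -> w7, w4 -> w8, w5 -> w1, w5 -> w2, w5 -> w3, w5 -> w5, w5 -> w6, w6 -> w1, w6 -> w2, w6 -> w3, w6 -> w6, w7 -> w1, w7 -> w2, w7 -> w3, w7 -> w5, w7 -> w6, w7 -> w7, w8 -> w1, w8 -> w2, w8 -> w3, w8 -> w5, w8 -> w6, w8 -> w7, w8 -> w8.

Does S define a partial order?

Yes

Reflexive: yes — every world is S-related to itself.
Transitive: yes — every two-step S-path is closed by a direct edge.
Antisymmetric: yes — no distinct pair is related both ways.
So S is a partial order.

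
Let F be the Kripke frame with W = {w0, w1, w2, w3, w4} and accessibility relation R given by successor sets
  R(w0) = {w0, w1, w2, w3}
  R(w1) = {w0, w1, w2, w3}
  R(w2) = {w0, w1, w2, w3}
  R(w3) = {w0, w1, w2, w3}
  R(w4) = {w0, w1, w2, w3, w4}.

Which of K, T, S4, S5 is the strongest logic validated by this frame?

S4

Reflexive (axiom T): yes — every world is R-related to itself.
Transitive (axiom 4): yes — every two-step R-path is closed by a direct edge.
Euclidean (axiom 5): no — w4 R w0 and w4 R w4, but not w0 R w4.
So F validates K, T, S4; S5 would additionally require R to be Euclidean. The strongest is S4.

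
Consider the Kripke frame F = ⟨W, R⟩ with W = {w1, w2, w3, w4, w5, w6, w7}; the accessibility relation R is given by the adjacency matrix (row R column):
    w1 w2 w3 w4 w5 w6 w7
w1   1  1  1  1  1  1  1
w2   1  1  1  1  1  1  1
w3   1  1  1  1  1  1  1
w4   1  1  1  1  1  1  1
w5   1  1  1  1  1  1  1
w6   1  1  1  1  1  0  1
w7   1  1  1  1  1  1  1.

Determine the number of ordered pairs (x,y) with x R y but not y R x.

R is symmetric; there are no such tuples.

0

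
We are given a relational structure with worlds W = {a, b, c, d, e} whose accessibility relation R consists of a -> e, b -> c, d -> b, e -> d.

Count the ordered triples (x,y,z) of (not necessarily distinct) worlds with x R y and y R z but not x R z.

Enumerating: (a,e,d), (d,b,c), (e,d,b).

3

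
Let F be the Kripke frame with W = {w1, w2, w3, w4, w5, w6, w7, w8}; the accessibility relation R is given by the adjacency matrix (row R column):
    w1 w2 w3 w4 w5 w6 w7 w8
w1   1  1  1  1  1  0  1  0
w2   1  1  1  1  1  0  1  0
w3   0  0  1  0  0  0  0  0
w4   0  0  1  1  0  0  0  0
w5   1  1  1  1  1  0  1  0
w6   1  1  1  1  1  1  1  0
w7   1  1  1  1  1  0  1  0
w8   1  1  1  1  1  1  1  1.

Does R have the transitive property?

Yes

Transitive: yes — every two-step R-path is closed by a direct edge.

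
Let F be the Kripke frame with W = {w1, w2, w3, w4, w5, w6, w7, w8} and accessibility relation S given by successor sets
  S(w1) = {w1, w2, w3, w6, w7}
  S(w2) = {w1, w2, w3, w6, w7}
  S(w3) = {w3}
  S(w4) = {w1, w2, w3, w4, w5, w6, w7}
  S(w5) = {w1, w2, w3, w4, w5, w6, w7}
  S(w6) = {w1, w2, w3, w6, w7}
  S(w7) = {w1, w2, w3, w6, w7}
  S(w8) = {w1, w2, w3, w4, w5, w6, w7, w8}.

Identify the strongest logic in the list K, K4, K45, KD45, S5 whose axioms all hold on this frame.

Transitive (axiom 4): yes — every two-step S-path is closed by a direct edge.
Euclidean (axiom 5): no — w1 S w3 and w1 S w2, but not w3 S w2.
Serial (axiom D): yes — every world has a successor (e.g. w1 S w1).
Reflexive (axiom T): yes — every world is S-related to itself.
So F validates K, K4; K45 would additionally require S to be Euclidean. The strongest is K4.

K4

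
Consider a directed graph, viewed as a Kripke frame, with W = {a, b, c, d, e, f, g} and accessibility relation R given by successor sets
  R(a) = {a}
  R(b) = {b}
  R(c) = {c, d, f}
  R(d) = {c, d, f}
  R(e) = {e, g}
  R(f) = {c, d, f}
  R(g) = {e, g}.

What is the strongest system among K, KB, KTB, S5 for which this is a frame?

Symmetric (axiom B): yes — every pair in R has its reverse in R.
Reflexive (axiom T): yes — every world is R-related to itself.
Euclidean (axiom 5): yes — any two successors of a common world are R-related.
So F validates K, KB, KTB, S5. The strongest is S5.

S5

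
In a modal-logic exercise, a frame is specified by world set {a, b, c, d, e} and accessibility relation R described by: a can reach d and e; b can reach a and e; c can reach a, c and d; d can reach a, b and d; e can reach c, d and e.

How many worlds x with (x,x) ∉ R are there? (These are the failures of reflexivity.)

2

Enumerating: a, b.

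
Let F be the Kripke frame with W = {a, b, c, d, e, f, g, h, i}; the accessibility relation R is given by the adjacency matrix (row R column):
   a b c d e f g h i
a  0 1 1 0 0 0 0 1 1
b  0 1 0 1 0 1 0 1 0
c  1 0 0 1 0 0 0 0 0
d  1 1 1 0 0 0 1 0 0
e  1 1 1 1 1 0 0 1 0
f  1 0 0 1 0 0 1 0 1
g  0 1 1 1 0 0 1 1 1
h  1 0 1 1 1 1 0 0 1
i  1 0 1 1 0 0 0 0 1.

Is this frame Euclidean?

Euclidean: no — a R b and a R c, but not b R c.

No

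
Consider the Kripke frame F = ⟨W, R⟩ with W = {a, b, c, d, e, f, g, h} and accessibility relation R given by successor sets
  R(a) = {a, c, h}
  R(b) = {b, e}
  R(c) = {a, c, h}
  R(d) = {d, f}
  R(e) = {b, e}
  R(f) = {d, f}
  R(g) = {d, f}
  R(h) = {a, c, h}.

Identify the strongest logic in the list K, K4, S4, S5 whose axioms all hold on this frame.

K4

Transitive (axiom 4): yes — every two-step R-path is closed by a direct edge.
Reflexive (axiom T): no — g is not related to itself.
Euclidean (axiom 5): yes — any two successors of a common world are R-related.
So F validates K, K4; S4 would additionally require R to be reflexive. The strongest is K4.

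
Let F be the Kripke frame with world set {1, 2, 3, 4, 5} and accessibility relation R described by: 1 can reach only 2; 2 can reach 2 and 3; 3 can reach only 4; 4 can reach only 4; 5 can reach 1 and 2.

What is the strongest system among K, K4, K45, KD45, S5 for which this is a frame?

Transitive (axiom 4): no — 1 R 2 and 2 R 3, but not 1 R 3.
Euclidean (axiom 5): no — 5 R 2 and 5 R 1, but not 2 R 1.
Serial (axiom D): yes — every world has a successor (e.g. 1 R 2).
Reflexive (axiom T): no — 1 is not related to itself.
So F validates K; K4 would additionally require R to be transitive. The strongest is K.

K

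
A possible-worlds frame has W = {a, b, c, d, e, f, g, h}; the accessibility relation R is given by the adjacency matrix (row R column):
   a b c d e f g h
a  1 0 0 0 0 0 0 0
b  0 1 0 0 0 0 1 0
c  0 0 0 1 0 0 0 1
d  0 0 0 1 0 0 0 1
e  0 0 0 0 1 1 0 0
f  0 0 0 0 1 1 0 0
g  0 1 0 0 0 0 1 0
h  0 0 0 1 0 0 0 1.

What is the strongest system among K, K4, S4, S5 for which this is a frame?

K4

Transitive (axiom 4): yes — every two-step R-path is closed by a direct edge.
Reflexive (axiom T): no — c is not related to itself.
Euclidean (axiom 5): yes — any two successors of a common world are R-related.
So F validates K, K4; S4 would additionally require R to be reflexive. The strongest is K4.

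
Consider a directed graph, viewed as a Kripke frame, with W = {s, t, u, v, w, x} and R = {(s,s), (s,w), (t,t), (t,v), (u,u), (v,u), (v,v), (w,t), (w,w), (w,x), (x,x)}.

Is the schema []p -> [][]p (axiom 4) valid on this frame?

No

By correspondence theory, 4 is valid on a frame iff R is transitive.
Transitive: no — s R w and w R t, but not s R t.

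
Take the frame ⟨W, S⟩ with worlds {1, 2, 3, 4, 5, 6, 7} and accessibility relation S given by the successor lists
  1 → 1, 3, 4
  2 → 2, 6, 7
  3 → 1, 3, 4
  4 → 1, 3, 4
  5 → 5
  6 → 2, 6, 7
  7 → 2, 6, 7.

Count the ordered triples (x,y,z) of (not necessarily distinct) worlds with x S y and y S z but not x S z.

0

S is transitive; there are no such tuples.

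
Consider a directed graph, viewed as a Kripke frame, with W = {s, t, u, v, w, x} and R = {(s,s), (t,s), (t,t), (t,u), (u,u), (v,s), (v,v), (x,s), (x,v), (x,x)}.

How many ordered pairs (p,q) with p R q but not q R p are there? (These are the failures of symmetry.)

Enumerating: (t,s), (t,u), (v,s), (x,s), (x,v).

5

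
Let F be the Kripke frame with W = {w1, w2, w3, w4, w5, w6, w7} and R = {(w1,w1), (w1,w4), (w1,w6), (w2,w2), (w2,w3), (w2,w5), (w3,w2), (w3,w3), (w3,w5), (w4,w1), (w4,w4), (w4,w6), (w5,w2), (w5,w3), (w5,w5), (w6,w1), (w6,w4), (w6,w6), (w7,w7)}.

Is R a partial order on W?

No

Reflexive: yes — every world is R-related to itself.
Transitive: yes — every two-step R-path is closed by a direct edge.
Antisymmetric: no — w1 R w4 and w4 R w1 with w1 ≠ w4.
So R is not a partial order.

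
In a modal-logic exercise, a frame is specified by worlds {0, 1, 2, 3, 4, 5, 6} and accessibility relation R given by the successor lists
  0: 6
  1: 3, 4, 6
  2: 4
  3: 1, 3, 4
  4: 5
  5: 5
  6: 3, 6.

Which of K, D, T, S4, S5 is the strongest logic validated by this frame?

Serial (axiom D): yes — every world has a successor (e.g. 0 R 6).
Reflexive (axiom T): no — 0 is not related to itself.
Transitive (axiom 4): no — 0 R 6 and 6 R 3, but not 0 R 3.
Euclidean (axiom 5): no — 1 R 3 and 1 R 6, but not 3 R 6.
So F validates K, D; T would additionally require R to be reflexive. The strongest is D.

D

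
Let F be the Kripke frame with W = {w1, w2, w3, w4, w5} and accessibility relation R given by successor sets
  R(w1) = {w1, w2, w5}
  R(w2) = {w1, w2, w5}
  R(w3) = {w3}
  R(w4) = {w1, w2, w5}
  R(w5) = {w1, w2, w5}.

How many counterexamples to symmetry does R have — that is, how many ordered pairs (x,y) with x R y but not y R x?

3

Enumerating: (w4,w1), (w4,w2), (w4,w5).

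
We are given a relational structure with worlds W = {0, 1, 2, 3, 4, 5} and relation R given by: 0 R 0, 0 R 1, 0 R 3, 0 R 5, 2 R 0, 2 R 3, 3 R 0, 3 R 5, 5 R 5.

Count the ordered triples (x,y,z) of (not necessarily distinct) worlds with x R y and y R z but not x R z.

Enumerating: (2,0,1), (2,0,5), (2,3,5), (3,0,1), (3,0,3).

5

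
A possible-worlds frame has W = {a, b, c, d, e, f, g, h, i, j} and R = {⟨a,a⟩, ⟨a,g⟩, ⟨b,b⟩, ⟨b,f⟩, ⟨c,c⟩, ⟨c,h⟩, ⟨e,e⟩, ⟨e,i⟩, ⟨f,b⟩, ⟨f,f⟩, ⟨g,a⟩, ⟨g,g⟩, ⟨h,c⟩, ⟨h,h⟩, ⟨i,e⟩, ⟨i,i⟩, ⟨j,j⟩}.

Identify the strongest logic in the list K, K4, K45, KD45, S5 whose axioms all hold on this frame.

K45

Transitive (axiom 4): yes — every two-step R-path is closed by a direct edge.
Euclidean (axiom 5): yes — any two successors of a common world are R-related.
Serial (axiom D): no — d has no R-successor.
Reflexive (axiom T): no — d is not related to itself.
So F validates K, K4, K45; KD45 would additionally require R to be serial. The strongest is K45.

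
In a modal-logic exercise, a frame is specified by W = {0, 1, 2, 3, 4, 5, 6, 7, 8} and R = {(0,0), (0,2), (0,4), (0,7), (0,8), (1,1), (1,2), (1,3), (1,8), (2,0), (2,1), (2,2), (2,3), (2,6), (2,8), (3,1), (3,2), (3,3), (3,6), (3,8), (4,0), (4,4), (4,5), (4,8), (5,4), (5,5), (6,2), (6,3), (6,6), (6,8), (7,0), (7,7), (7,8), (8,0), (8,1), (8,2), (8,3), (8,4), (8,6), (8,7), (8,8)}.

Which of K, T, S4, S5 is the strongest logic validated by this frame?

Reflexive (axiom T): yes — every world is R-related to itself.
Transitive (axiom 4): no — 0 R 2 and 2 R 1, but not 0 R 1.
Euclidean (axiom 5): no — 0 R 2 and 0 R 4, but not 2 R 4.
So F validates K, T; S4 would additionally require R to be transitive. The strongest is T.

T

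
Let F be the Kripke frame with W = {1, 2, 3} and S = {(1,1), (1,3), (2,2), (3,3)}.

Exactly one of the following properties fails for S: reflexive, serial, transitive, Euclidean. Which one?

Reflexive: yes — every world is S-related to itself.
Serial: yes — every world has a successor (e.g. 1 S 1).
Transitive: yes — every two-step S-path is closed by a direct edge.
Euclidean: no — 1 S 3 and 1 S 1, but not 3 S 1.
Only Euclidean fails.

Euclidean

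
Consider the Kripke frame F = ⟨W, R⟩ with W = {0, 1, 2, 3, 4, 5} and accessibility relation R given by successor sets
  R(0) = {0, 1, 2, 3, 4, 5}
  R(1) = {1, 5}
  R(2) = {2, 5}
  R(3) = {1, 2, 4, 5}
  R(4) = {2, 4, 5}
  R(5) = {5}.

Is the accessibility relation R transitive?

Yes

Transitive: yes — every two-step R-path is closed by a direct edge.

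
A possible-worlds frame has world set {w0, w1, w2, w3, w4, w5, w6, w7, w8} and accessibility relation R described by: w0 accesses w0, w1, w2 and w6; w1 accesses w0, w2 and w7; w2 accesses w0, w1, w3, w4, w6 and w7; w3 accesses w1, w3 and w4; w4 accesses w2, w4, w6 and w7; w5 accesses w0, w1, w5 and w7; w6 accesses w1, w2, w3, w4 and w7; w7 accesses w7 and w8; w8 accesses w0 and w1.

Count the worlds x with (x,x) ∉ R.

4

Enumerating: w1, w2, w6, w8.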